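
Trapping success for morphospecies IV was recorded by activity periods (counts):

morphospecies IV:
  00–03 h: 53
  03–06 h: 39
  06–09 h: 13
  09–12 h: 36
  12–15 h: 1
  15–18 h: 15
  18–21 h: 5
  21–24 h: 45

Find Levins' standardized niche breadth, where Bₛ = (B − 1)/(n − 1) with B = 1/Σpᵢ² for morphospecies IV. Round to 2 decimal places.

Proportions for morphospecies IV (n=207): 53/207=0.2560, 39/207=0.1884, 13/207=0.0628, 36/207=0.1739, 1/207=0.0048, 15/207=0.0725, 5/207=0.0242, 45/207=0.2174
Σpᵢ² = 0.2560² + 0.1884² + 0.0628² + 0.1739² + 0.0048² + 0.0725² + 0.0242² + 0.2174² = 0.065536 + 0.035495 + 0.003944 + 0.030241 + 0.000023 + 0.005256 + 0.000586 + 0.047263 = 0.188344
B = 1 / 0.188344 = 5.3094
Bₛ = (B − 1)/(n − 1) = (5.3094 − 1)/(8 − 1) = 4.3094/7 = 0.6156

0.62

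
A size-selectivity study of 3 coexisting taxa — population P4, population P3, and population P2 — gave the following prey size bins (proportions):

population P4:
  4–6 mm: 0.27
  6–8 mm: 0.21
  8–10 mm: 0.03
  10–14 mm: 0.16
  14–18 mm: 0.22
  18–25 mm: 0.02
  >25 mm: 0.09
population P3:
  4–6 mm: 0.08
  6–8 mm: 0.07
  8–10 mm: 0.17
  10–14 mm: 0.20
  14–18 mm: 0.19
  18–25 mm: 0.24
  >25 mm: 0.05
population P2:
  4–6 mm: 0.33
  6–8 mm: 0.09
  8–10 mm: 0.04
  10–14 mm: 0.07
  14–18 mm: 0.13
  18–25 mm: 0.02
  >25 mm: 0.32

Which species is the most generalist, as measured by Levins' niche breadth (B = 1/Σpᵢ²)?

population P3

Σp_P4ᵢ² = 0.27² + 0.21² + 0.03² + 0.16² + 0.22² + 0.02² + 0.09² = 0.0729 + 0.0441 + 0.0009 + 0.0256 + 0.0484 + 0.0004 + 0.0081 = 0.2004
B_P4 = 1 / 0.2004 = 4.9900
Σp_P3ᵢ² = 0.08² + 0.07² + 0.17² + 0.20² + 0.19² + 0.24² + 0.05² = 0.0064 + 0.0049 + 0.0289 + 0.0400 + 0.0361 + 0.0576 + 0.0025 = 0.1764
B_P3 = 1 / 0.1764 = 5.6689
Σp_P2ᵢ² = 0.33² + 0.09² + 0.04² + 0.07² + 0.13² + 0.02² + 0.32² = 0.1089 + 0.0081 + 0.0016 + 0.0049 + 0.0169 + 0.0004 + 0.1024 = 0.2432
B_P2 = 1 / 0.2432 = 4.1118
Highest B → broadest niche (most generalist): population P3 (B = 5.67).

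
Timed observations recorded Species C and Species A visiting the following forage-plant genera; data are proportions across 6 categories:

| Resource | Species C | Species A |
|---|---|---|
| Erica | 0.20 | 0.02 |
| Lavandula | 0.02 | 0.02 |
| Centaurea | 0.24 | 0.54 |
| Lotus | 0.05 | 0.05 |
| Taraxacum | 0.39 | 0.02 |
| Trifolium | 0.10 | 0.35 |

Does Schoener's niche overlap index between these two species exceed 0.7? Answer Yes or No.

Σ|p₁ᵢ − p₂ᵢ| = 0.18 + 0.00 + 0.30 + 0.00 + 0.37 + 0.25 = 1.10
D = 1 − ½ × 1.10 = 1 − 0.550 = 0.4500
D = 0.4500 < 0.7 → No.

No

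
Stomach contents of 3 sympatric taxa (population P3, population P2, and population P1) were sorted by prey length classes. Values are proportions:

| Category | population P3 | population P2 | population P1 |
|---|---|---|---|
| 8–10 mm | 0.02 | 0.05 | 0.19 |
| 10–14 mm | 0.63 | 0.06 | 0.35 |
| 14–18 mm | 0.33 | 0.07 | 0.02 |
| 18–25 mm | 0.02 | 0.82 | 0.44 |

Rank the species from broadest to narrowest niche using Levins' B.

population P1 > population P3 > population P2

Σp_P3ᵢ² = 0.02² + 0.63² + 0.33² + 0.02² = 0.0004 + 0.3969 + 0.1089 + 0.0004 = 0.5066
B_P3 = 1 / 0.5066 = 1.9739
Σp_P2ᵢ² = 0.05² + 0.06² + 0.07² + 0.82² = 0.0025 + 0.0036 + 0.0049 + 0.6724 = 0.6834
B_P2 = 1 / 0.6834 = 1.4633
Σp_P1ᵢ² = 0.19² + 0.35² + 0.02² + 0.44² = 0.0361 + 0.1225 + 0.0004 + 0.1936 = 0.3526
B_P1 = 1 / 0.3526 = 2.8361
Ranking by B (broadest → narrowest): population P1 (2.84) > population P3 (1.97) > population P2 (1.46)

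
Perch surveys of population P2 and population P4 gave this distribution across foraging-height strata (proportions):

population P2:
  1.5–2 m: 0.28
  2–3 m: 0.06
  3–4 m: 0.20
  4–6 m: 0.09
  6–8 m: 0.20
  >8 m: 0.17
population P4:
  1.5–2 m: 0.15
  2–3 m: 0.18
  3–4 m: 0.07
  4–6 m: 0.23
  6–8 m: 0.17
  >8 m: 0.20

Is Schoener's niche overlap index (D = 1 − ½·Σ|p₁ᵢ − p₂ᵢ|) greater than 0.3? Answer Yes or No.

Σ|p₁ᵢ − p₂ᵢ| = 0.13 + 0.12 + 0.13 + 0.14 + 0.03 + 0.03 = 0.58
D = 1 − ½ × 0.58 = 1 − 0.290 = 0.7100
D = 0.7100 > 0.3 → Yes.

Yes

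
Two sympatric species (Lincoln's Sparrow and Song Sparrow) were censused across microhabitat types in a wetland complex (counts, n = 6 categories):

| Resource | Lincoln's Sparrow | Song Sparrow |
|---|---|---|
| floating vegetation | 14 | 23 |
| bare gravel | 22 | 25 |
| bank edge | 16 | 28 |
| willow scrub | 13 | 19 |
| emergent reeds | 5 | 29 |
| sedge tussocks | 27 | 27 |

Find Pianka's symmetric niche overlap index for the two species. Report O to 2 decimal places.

Proportions for Lincoln's Sparrow (n=97): 14/97=0.1443, 22/97=0.2268, 16/97=0.1649, 13/97=0.1340, 5/97=0.0515, 27/97=0.2784
Proportions for Song Sparrow (n=151): 23/151=0.1523, 25/151=0.1656, 28/151=0.1854, 19/151=0.1258, 29/151=0.1921, 27/151=0.1788
Σ p₁ᵢp₂ᵢ = 0.021977 + 0.037558 + 0.030572 + 0.016857 + 0.009893 + 0.049778 = 0.166635
Σp_1ᵢ² = 0.1443² + 0.2268² + 0.1649² + 0.1340² + 0.0515² + 0.2784² = 0.020822 + 0.051438 + 0.027192 + 0.017956 + 0.002652 + 0.077507 = 0.197567
Σp_2ᵢ² = 0.1523² + 0.1656² + 0.1854² + 0.1258² + 0.1921² + 0.1788² = 0.023195 + 0.027423 + 0.034373 + 0.015826 + 0.036902 + 0.031969 = 0.169688
O = 0.166635 / √(0.197567 × 0.169688) = 0.166635 / 0.1830976 = 0.9101

0.91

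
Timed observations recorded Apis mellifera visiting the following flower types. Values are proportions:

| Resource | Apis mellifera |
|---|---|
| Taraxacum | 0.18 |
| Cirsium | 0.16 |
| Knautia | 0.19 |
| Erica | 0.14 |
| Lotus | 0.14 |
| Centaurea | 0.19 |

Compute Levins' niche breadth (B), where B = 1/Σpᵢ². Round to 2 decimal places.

Σpᵢ² = 0.18² + 0.16² + 0.19² + 0.14² + 0.14² + 0.19² = 0.0324 + 0.0256 + 0.0361 + 0.0196 + 0.0196 + 0.0361 = 0.1694
B = 1 / 0.1694 = 5.9032

5.90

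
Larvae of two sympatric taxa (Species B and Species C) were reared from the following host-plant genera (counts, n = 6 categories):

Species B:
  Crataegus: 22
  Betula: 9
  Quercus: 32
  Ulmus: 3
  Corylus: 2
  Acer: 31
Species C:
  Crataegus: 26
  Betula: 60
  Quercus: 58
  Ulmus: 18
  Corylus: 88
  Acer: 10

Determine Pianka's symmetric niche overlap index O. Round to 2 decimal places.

0.55

Proportions for Species B (n=99): 22/99=0.2222, 9/99=0.0909, 32/99=0.3232, 3/99=0.0303, 2/99=0.0202, 31/99=0.3131
Proportions for Species C (n=260): 26/260=0.1000, 60/260=0.2308, 58/260=0.2231, 18/260=0.0692, 88/260=0.3385, 10/260=0.0385
Σ p₁ᵢp₂ᵢ = 0.022220 + 0.020980 + 0.072106 + 0.002097 + 0.006838 + 0.012054 = 0.136295
Σp_1ᵢ² = 0.2222² + 0.0909² + 0.3232² + 0.0303² + 0.0202² + 0.3131² = 0.049373 + 0.008263 + 0.104458 + 0.000918 + 0.000408 + 0.098032 = 0.261452
Σp_2ᵢ² = 0.1000² + 0.2308² + 0.2231² + 0.0692² + 0.3385² + 0.0385² = 0.010000 + 0.053269 + 0.049774 + 0.004789 + 0.114582 + 0.001482 = 0.233896
O = 0.136295 / √(0.261452 × 0.233896) = 0.136295 / 0.2472905 = 0.5512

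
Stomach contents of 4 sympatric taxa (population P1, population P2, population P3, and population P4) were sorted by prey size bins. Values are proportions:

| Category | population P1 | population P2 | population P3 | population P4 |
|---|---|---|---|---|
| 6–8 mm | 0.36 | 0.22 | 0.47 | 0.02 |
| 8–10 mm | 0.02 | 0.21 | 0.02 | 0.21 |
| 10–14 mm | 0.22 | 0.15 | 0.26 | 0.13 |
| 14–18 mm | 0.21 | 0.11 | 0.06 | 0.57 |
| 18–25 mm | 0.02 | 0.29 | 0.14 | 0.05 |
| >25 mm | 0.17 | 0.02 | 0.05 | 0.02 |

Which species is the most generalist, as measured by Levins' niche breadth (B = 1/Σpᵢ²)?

population P2

Σp_P1ᵢ² = 0.36² + 0.02² + 0.22² + 0.21² + 0.02² + 0.17² = 0.1296 + 0.0004 + 0.0484 + 0.0441 + 0.0004 + 0.0289 = 0.2518
B_P1 = 1 / 0.2518 = 3.9714
Σp_P2ᵢ² = 0.22² + 0.21² + 0.15² + 0.11² + 0.29² + 0.02² = 0.0484 + 0.0441 + 0.0225 + 0.0121 + 0.0841 + 0.0004 = 0.2116
B_P2 = 1 / 0.2116 = 4.7259
Σp_P3ᵢ² = 0.47² + 0.02² + 0.26² + 0.06² + 0.14² + 0.05² = 0.2209 + 0.0004 + 0.0676 + 0.0036 + 0.0196 + 0.0025 = 0.3146
B_P3 = 1 / 0.3146 = 3.1786
Σp_P4ᵢ² = 0.02² + 0.21² + 0.13² + 0.57² + 0.05² + 0.02² = 0.0004 + 0.0441 + 0.0169 + 0.3249 + 0.0025 + 0.0004 = 0.3892
B_P4 = 1 / 0.3892 = 2.5694
Highest B → broadest niche (most generalist): population P2 (B = 4.73).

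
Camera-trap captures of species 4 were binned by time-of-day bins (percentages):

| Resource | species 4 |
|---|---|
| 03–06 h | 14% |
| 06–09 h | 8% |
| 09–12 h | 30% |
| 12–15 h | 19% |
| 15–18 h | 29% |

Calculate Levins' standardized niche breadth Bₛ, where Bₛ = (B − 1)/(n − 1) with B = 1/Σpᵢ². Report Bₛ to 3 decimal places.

0.808

Convert percentages to proportions (divide by 100).
Σpᵢ² = 0.14² + 0.08² + 0.30² + 0.19² + 0.29² = 0.0196 + 0.0064 + 0.0900 + 0.0361 + 0.0841 = 0.2362
B = 1 / 0.2362 = 4.23370
Bₛ = (B − 1)/(n − 1) = (4.23370 − 1)/(5 − 1) = 3.23370/4 = 0.80843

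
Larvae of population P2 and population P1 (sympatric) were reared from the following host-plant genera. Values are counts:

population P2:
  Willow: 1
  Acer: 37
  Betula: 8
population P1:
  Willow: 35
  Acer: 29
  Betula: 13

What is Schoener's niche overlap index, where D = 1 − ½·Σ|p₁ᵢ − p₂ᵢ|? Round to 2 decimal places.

0.57

Proportions for population P2 (n=46): 1/46=0.0217, 37/46=0.8043, 8/46=0.1739
Proportions for population P1 (n=77): 35/77=0.4545, 29/77=0.3766, 13/77=0.1688
Σ|p₁ᵢ − p₂ᵢ| = 0.4328 + 0.4277 + 0.0051 = 0.8656
D = 1 − ½ × 0.8656 = 1 − 0.43280 = 0.56720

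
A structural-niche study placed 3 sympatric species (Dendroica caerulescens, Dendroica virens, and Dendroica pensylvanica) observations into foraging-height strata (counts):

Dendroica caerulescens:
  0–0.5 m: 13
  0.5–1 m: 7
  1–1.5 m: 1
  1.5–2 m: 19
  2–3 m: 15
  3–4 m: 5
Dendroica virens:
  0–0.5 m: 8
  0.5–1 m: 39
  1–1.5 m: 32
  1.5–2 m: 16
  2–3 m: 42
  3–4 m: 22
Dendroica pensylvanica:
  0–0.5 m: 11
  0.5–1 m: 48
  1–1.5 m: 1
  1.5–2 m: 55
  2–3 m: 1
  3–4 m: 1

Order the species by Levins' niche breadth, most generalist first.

Proportions for Dendroica caerulescens (n=60): 13/60=0.2167, 7/60=0.1167, 1/60=0.0167, 19/60=0.3167, 15/60=0.2500, 5/60=0.0833
Proportions for Dendroica virens (n=159): 8/159=0.0503, 39/159=0.2453, 32/159=0.2013, 16/159=0.1006, 42/159=0.2642, 22/159=0.1384
Proportions for Dendroica pensylvanica (n=117): 11/117=0.0940, 48/117=0.4103, 1/117=0.0085, 55/117=0.4701, 1/117=0.0085, 1/117=0.0085
Σp_caerᵢ² = 0.2167² + 0.1167² + 0.0167² + 0.3167² + 0.2500² + 0.0833² = 0.046959 + 0.013619 + 0.000279 + 0.100299 + 0.062500 + 0.006939 = 0.230595
B_caer = 1 / 0.230595 = 4.3366
Σp_vireᵢ² = 0.0503² + 0.2453² + 0.2013² + 0.1006² + 0.2642² + 0.1384² = 0.002530 + 0.060172 + 0.040522 + 0.010120 + 0.069802 + 0.019155 = 0.202301
B_vire = 1 / 0.202301 = 4.9431
Σp_pensᵢ² = 0.0940² + 0.4103² + 0.0085² + 0.4701² + 0.0085² + 0.0085² = 0.008836 + 0.168346 + 0.000072 + 0.220994 + 0.000072 + 0.000072 = 0.398392
B_pens = 1 / 0.398392 = 2.5101
Ranking by B (broadest → narrowest): Dendroica virens (4.94) > Dendroica caerulescens (4.34) > Dendroica pensylvanica (2.51)

Dendroica virens > Dendroica caerulescens > Dendroica pensylvanica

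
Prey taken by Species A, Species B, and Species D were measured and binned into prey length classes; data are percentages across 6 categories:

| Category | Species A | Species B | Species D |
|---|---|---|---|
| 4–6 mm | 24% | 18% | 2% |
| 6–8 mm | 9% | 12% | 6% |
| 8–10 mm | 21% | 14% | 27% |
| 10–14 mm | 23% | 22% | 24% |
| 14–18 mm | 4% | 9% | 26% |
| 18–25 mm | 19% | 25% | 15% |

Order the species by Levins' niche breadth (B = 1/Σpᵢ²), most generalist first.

Species B > Species A > Species D

Convert percentages to proportions (divide by 100).
Σp_Aᵢ² = 0.24² + 0.09² + 0.21² + 0.23² + 0.04² + 0.19² = 0.0576 + 0.0081 + 0.0441 + 0.0529 + 0.0016 + 0.0361 = 0.2004
B_A = 1 / 0.2004 = 4.9900
Σp_Bᵢ² = 0.18² + 0.12² + 0.14² + 0.22² + 0.09² + 0.25² = 0.0324 + 0.0144 + 0.0196 + 0.0484 + 0.0081 + 0.0625 = 0.1854
B_B = 1 / 0.1854 = 5.3937
Σp_Dᵢ² = 0.02² + 0.06² + 0.27² + 0.24² + 0.26² + 0.15² = 0.0004 + 0.0036 + 0.0729 + 0.0576 + 0.0676 + 0.0225 = 0.2246
B_D = 1 / 0.2246 = 4.4524
Ranking by B (broadest → narrowest): Species B (5.39) > Species A (4.99) > Species D (4.45)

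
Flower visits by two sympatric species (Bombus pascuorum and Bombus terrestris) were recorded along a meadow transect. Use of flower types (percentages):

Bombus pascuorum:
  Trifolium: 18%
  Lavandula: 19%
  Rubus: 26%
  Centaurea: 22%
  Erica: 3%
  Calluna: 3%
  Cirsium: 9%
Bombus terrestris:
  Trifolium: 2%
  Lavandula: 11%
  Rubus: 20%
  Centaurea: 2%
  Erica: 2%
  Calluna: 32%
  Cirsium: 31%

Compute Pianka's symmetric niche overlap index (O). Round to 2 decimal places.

Convert percentages to proportions (divide by 100).
Σ p₁ᵢp₂ᵢ = 0.0036 + 0.0209 + 0.0520 + 0.0044 + 0.0006 + 0.0096 + 0.0279 = 0.1190
Σp_1ᵢ² = 0.18² + 0.19² + 0.26² + 0.22² + 0.03² + 0.03² + 0.09² = 0.0324 + 0.0361 + 0.0676 + 0.0484 + 0.0009 + 0.0009 + 0.0081 = 0.1944
Σp_2ᵢ² = 0.02² + 0.11² + 0.20² + 0.02² + 0.02² + 0.32² + 0.31² = 0.0004 + 0.0121 + 0.0400 + 0.0004 + 0.0004 + 0.1024 + 0.0961 = 0.2518
O = 0.1190 / √(0.1944 × 0.2518) = 0.1190 / 0.22125 = 0.5379

0.54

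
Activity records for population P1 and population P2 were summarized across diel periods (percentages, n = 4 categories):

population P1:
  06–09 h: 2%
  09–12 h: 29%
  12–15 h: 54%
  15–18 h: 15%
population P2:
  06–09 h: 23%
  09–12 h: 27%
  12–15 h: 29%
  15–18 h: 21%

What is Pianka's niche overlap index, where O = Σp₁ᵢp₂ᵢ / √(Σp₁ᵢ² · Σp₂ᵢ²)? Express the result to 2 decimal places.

0.85

Convert percentages to proportions (divide by 100).
Σ p₁ᵢp₂ᵢ = 0.0046 + 0.0783 + 0.1566 + 0.0315 = 0.2710
Σp_1ᵢ² = 0.02² + 0.29² + 0.54² + 0.15² = 0.0004 + 0.0841 + 0.2916 + 0.0225 = 0.3986
Σp_2ᵢ² = 0.23² + 0.27² + 0.29² + 0.21² = 0.0529 + 0.0729 + 0.0841 + 0.0441 = 0.2540
O = 0.2710 / √(0.3986 × 0.2540) = 0.2710 / 0.31819 = 0.8517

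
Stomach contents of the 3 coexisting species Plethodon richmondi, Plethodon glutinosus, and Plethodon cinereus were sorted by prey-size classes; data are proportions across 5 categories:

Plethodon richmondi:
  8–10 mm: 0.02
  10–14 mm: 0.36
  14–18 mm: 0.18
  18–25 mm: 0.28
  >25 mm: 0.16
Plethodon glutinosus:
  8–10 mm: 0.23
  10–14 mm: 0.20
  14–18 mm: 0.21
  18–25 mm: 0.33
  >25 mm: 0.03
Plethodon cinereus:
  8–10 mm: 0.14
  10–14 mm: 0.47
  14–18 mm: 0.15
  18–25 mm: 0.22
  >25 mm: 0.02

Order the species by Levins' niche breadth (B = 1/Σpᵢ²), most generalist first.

Plethodon glutinosus > Plethodon richmondi > Plethodon cinereus

Σp_richᵢ² = 0.02² + 0.36² + 0.18² + 0.28² + 0.16² = 0.0004 + 0.1296 + 0.0324 + 0.0784 + 0.0256 = 0.2664
B_rich = 1 / 0.2664 = 3.7538
Σp_glutᵢ² = 0.23² + 0.20² + 0.21² + 0.33² + 0.03² = 0.0529 + 0.0400 + 0.0441 + 0.1089 + 0.0009 = 0.2468
B_glut = 1 / 0.2468 = 4.0519
Σp_cineᵢ² = 0.14² + 0.47² + 0.15² + 0.22² + 0.02² = 0.0196 + 0.2209 + 0.0225 + 0.0484 + 0.0004 = 0.3118
B_cine = 1 / 0.3118 = 3.2072
Ranking by B (broadest → narrowest): Plethodon glutinosus (4.05) > Plethodon richmondi (3.75) > Plethodon cinereus (3.21)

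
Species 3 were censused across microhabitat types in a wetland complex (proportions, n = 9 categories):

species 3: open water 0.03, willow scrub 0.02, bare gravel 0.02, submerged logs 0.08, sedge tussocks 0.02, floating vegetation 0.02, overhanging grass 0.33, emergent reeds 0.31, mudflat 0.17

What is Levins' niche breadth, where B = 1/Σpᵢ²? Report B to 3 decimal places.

4.119

Σpᵢ² = 0.03² + 0.02² + 0.02² + 0.08² + 0.02² + 0.02² + 0.33² + 0.31² + 0.17² = 0.0009 + 0.0004 + 0.0004 + 0.0064 + 0.0004 + 0.0004 + 0.1089 + 0.0961 + 0.0289 = 0.2428
B = 1 / 0.2428 = 4.11862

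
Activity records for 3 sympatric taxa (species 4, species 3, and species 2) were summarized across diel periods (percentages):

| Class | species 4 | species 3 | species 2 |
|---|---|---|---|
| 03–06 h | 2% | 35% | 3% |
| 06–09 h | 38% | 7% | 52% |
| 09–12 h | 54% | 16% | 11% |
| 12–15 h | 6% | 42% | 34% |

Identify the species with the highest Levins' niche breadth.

Convert percentages to proportions (divide by 100).
Σp_4ᵢ² = 0.02² + 0.38² + 0.54² + 0.06² = 0.0004 + 0.1444 + 0.2916 + 0.0036 = 0.4400
B_4 = 1 / 0.4400 = 2.2727
Σp_3ᵢ² = 0.35² + 0.07² + 0.16² + 0.42² = 0.1225 + 0.0049 + 0.0256 + 0.1764 = 0.3294
B_3 = 1 / 0.3294 = 3.0358
Σp_2ᵢ² = 0.03² + 0.52² + 0.11² + 0.34² = 0.0009 + 0.2704 + 0.0121 + 0.1156 = 0.3990
B_2 = 1 / 0.3990 = 2.5063
Highest B → broadest niche (most generalist): species 3 (B = 3.04).

species 3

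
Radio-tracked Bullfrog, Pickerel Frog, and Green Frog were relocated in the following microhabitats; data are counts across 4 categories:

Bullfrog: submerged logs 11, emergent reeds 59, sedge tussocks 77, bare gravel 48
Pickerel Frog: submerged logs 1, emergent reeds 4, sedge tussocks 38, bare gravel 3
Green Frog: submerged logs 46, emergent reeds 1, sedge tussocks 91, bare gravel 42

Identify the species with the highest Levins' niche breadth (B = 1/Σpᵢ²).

Bullfrog

Proportions for Bullfrog (n=195): 11/195=0.0564, 59/195=0.3026, 77/195=0.3949, 48/195=0.2462
Proportions for Pickerel Frog (n=46): 1/46=0.0217, 4/46=0.0870, 38/46=0.8261, 3/46=0.0652
Proportions for Green Frog (n=180): 46/180=0.2556, 1/180=0.0056, 91/180=0.5056, 42/180=0.2333
Σp_Bullᵢ² = 0.0564² + 0.3026² + 0.3949² + 0.2462² = 0.003181 + 0.091567 + 0.155946 + 0.060614 = 0.311308
B_Bull = 1 / 0.311308 = 3.2123
Σp_Pickᵢ² = 0.0217² + 0.0870² + 0.8261² + 0.0652² = 0.000471 + 0.007569 + 0.682441 + 0.004251 = 0.694732
B_Pick = 1 / 0.694732 = 1.4394
Σp_Greeᵢ² = 0.2556² + 0.0056² + 0.5056² + 0.2333² = 0.065331 + 0.000031 + 0.255631 + 0.054429 = 0.375422
B_Gree = 1 / 0.375422 = 2.6637
Highest B → broadest niche (most generalist): Bullfrog (B = 3.21).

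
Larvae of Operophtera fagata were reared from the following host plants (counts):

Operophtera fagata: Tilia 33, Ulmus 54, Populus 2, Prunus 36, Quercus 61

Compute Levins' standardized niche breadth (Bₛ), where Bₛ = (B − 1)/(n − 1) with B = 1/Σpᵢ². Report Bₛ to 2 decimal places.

0.71

Proportions for Operophtera fagata (n=186): 33/186=0.1774, 54/186=0.2903, 2/186=0.0108, 36/186=0.1935, 61/186=0.3280
Σpᵢ² = 0.1774² + 0.2903² + 0.0108² + 0.1935² + 0.3280² = 0.031471 + 0.084274 + 0.000117 + 0.037442 + 0.107584 = 0.260888
B = 1 / 0.260888 = 3.8331
Bₛ = (B − 1)/(n − 1) = (3.8331 − 1)/(5 − 1) = 2.8331/4 = 0.7083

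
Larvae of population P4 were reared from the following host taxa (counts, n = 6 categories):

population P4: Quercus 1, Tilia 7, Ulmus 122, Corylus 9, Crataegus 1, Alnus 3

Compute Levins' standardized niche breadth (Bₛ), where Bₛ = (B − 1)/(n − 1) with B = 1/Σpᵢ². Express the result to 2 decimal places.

0.07

Proportions for population P4 (n=143): 1/143=0.0070, 7/143=0.0490, 122/143=0.8531, 9/143=0.0629, 1/143=0.0070, 3/143=0.0210
Σpᵢ² = 0.0070² + 0.0490² + 0.8531² + 0.0629² + 0.0070² + 0.0210² = 0.000049 + 0.002401 + 0.727780 + 0.003956 + 0.000049 + 0.000441 = 0.734676
B = 1 / 0.734676 = 1.3611
Bₛ = (B − 1)/(n − 1) = (1.3611 − 1)/(6 − 1) = 0.3611/5 = 0.0722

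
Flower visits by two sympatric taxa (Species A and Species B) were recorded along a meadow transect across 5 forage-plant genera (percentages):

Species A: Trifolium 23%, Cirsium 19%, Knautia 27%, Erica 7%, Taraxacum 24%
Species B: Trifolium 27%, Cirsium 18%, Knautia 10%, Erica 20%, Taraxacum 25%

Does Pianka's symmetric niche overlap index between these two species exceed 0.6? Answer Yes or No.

Yes

Convert percentages to proportions (divide by 100).
Σ p₁ᵢp₂ᵢ = 0.0621 + 0.0342 + 0.0270 + 0.0140 + 0.0600 = 0.1973
Σp_1ᵢ² = 0.23² + 0.19² + 0.27² + 0.07² + 0.24² = 0.0529 + 0.0361 + 0.0729 + 0.0049 + 0.0576 = 0.2244
Σp_2ᵢ² = 0.27² + 0.18² + 0.10² + 0.20² + 0.25² = 0.0729 + 0.0324 + 0.0100 + 0.0400 + 0.0625 = 0.2178
O = 0.1973 / √(0.2244 × 0.2178) = 0.1973 / 0.22108 = 0.8924
O = 0.8924 > 0.6 → Yes.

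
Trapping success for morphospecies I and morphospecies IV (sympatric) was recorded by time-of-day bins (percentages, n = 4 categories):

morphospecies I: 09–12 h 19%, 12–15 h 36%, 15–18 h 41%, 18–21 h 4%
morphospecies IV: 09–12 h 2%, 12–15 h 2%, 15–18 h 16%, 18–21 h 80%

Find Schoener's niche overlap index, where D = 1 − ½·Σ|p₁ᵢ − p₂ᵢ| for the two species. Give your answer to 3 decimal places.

0.240

Convert percentages to proportions (divide by 100).
Σ|p₁ᵢ − p₂ᵢ| = 0.17 + 0.34 + 0.25 + 0.76 = 1.52
D = 1 − ½ × 1.52 = 1 − 0.760 = 0.24000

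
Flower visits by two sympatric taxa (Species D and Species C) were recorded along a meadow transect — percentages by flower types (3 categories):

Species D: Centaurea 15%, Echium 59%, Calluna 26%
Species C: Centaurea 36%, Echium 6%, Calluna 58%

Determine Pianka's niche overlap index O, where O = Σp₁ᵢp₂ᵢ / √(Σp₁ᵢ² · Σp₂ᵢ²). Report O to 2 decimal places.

0.53

Convert percentages to proportions (divide by 100).
Σ p₁ᵢp₂ᵢ = 0.0540 + 0.0354 + 0.1508 = 0.2402
Σp_1ᵢ² = 0.15² + 0.59² + 0.26² = 0.0225 + 0.3481 + 0.0676 = 0.4382
Σp_2ᵢ² = 0.36² + 0.06² + 0.58² = 0.1296 + 0.0036 + 0.3364 = 0.4696
O = 0.2402 / √(0.4382 × 0.4696) = 0.2402 / 0.45363 = 0.5295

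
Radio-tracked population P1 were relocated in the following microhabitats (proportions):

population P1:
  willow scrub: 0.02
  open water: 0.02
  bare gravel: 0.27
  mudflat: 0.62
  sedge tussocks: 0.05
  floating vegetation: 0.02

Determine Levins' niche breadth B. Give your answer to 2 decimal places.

2.17

Σpᵢ² = 0.02² + 0.02² + 0.27² + 0.62² + 0.05² + 0.02² = 0.0004 + 0.0004 + 0.0729 + 0.3844 + 0.0025 + 0.0004 = 0.4610
B = 1 / 0.4610 = 2.1692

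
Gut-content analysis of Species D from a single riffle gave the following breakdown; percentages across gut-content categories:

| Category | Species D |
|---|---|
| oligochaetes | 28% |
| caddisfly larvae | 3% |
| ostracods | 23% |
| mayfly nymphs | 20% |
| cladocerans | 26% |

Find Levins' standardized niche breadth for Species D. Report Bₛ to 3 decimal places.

Convert percentages to proportions (divide by 100).
Σpᵢ² = 0.28² + 0.03² + 0.23² + 0.20² + 0.26² = 0.0784 + 0.0009 + 0.0529 + 0.0400 + 0.0676 = 0.2398
B = 1 / 0.2398 = 4.17014
Bₛ = (B − 1)/(n − 1) = (4.17014 − 1)/(5 − 1) = 3.17014/4 = 0.79254

0.793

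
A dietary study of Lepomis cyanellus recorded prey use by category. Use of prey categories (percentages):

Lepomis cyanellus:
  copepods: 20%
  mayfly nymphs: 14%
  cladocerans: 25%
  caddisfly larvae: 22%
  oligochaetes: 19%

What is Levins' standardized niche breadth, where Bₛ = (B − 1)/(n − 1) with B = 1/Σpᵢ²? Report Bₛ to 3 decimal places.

Convert percentages to proportions (divide by 100).
Σpᵢ² = 0.20² + 0.14² + 0.25² + 0.22² + 0.19² = 0.0400 + 0.0196 + 0.0625 + 0.0484 + 0.0361 = 0.2066
B = 1 / 0.2066 = 4.84027
Bₛ = (B − 1)/(n − 1) = (4.84027 − 1)/(5 − 1) = 3.84027/4 = 0.96007

0.960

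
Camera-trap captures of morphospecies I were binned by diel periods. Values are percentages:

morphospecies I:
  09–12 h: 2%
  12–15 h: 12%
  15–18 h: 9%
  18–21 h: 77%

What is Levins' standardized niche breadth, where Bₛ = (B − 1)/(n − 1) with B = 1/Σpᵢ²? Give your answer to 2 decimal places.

0.21

Convert percentages to proportions (divide by 100).
Σpᵢ² = 0.02² + 0.12² + 0.09² + 0.77² = 0.0004 + 0.0144 + 0.0081 + 0.5929 = 0.6158
B = 1 / 0.6158 = 1.6239
Bₛ = (B − 1)/(n − 1) = (1.6239 − 1)/(4 − 1) = 0.6239/3 = 0.2080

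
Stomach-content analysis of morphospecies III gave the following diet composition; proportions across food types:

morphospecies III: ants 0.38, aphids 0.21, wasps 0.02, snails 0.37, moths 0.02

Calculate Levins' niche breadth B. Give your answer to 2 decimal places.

Σpᵢ² = 0.38² + 0.21² + 0.02² + 0.37² + 0.02² = 0.1444 + 0.0441 + 0.0004 + 0.1369 + 0.0004 = 0.3262
B = 1 / 0.3262 = 3.0656

3.07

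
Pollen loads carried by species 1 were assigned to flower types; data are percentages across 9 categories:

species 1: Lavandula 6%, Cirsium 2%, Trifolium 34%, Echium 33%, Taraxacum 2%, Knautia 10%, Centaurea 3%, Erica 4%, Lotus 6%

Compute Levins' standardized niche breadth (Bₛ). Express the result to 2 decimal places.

Convert percentages to proportions (divide by 100).
Σpᵢ² = 0.06² + 0.02² + 0.34² + 0.33² + 0.02² + 0.10² + 0.03² + 0.04² + 0.06² = 0.0036 + 0.0004 + 0.1156 + 0.1089 + 0.0004 + 0.0100 + 0.0009 + 0.0016 + 0.0036 = 0.2450
B = 1 / 0.2450 = 4.0816
Bₛ = (B − 1)/(n − 1) = (4.0816 − 1)/(9 − 1) = 3.0816/8 = 0.3852

0.39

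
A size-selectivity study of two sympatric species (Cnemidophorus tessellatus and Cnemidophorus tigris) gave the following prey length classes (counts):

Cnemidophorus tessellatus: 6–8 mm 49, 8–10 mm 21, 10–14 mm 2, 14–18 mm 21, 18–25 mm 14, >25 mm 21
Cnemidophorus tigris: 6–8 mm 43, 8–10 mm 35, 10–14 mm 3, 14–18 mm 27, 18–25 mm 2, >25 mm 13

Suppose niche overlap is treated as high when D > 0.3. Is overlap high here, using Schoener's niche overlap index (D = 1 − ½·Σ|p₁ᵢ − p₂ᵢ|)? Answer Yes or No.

Yes

Proportions for Cnemidophorus tessellatus (n=128): 49/128=0.3828, 21/128=0.1641, 2/128=0.0156, 21/128=0.1641, 14/128=0.1094, 21/128=0.1641
Proportions for Cnemidophorus tigris (n=123): 43/123=0.3496, 35/123=0.2846, 3/123=0.0244, 27/123=0.2195, 2/123=0.0163, 13/123=0.1057
Σ|p₁ᵢ − p₂ᵢ| = 0.0332 + 0.1205 + 0.0088 + 0.0554 + 0.0931 + 0.0584 = 0.3694
D = 1 − ½ × 0.3694 = 1 − 0.18470 = 0.81530
D = 0.81530 > 0.3 → Yes.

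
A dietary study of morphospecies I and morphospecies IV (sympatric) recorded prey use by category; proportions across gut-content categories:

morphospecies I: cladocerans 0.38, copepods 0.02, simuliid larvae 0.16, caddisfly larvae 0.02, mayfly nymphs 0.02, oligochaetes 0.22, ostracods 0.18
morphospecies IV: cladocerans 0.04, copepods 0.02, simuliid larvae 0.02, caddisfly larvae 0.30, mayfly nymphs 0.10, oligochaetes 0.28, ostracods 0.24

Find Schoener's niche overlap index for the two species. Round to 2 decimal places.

Σ|p₁ᵢ − p₂ᵢ| = 0.34 + 0.00 + 0.14 + 0.28 + 0.08 + 0.06 + 0.06 = 0.96
D = 1 − ½ × 0.96 = 1 − 0.480 = 0.5200

0.52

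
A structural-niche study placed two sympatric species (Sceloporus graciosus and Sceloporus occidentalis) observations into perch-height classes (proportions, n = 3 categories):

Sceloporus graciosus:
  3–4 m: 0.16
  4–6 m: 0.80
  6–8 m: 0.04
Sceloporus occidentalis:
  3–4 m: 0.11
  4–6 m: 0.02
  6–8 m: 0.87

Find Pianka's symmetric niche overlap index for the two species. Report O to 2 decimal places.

0.10

Σ p₁ᵢp₂ᵢ = 0.0176 + 0.0160 + 0.0348 = 0.0684
Σp_1ᵢ² = 0.16² + 0.80² + 0.04² = 0.0256 + 0.6400 + 0.0016 = 0.6672
Σp_2ᵢ² = 0.11² + 0.02² + 0.87² = 0.0121 + 0.0004 + 0.7569 = 0.7694
O = 0.0684 / √(0.6672 × 0.7694) = 0.0684 / 0.71648 = 0.0955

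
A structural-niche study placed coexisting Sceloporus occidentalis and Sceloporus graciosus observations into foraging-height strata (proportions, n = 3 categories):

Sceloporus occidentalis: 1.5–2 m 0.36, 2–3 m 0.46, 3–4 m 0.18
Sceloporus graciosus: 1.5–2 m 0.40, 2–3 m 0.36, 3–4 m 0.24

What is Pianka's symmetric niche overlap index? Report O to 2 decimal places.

0.98

Σ p₁ᵢp₂ᵢ = 0.1440 + 0.1656 + 0.0432 = 0.3528
Σp_1ᵢ² = 0.36² + 0.46² + 0.18² = 0.1296 + 0.2116 + 0.0324 = 0.3736
Σp_2ᵢ² = 0.40² + 0.36² + 0.24² = 0.1600 + 0.1296 + 0.0576 = 0.3472
O = 0.3528 / √(0.3736 × 0.3472) = 0.3528 / 0.36016 = 0.9796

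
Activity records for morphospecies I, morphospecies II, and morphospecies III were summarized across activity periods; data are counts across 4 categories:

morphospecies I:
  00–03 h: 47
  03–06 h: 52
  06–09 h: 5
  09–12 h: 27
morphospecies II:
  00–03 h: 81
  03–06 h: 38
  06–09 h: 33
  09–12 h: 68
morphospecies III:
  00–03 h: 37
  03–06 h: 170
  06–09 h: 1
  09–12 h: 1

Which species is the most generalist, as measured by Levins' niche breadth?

Proportions for morphospecies I (n=131): 47/131=0.3588, 52/131=0.3969, 5/131=0.0382, 27/131=0.2061
Proportions for morphospecies II (n=220): 81/220=0.3682, 38/220=0.1727, 33/220=0.1500, 68/220=0.3091
Proportions for morphospecies III (n=209): 37/209=0.1770, 170/209=0.8134, 1/209=0.0048, 1/209=0.0048
Σp_Iᵢ² = 0.3588² + 0.3969² + 0.0382² + 0.2061² = 0.128737 + 0.157530 + 0.001459 + 0.042477 = 0.330203
B_I = 1 / 0.330203 = 3.0284
Σp_IIᵢ² = 0.3682² + 0.1727² + 0.1500² + 0.3091² = 0.135571 + 0.029825 + 0.022500 + 0.095543 = 0.283439
B_II = 1 / 0.283439 = 3.5281
Σp_IIIᵢ² = 0.1770² + 0.8134² + 0.0048² + 0.0048² = 0.031329 + 0.661620 + 0.000023 + 0.000023 = 0.692995
B_III = 1 / 0.692995 = 1.4430
Highest B → broadest niche (most generalist): morphospecies II (B = 3.53).

morphospecies II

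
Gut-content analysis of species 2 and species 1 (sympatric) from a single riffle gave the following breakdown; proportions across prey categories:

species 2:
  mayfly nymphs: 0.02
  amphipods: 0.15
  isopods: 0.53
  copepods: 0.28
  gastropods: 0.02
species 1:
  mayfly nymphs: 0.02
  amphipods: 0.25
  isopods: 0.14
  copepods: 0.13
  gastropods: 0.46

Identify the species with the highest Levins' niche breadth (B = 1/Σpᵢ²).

Σp_2ᵢ² = 0.02² + 0.15² + 0.53² + 0.28² + 0.02² = 0.0004 + 0.0225 + 0.2809 + 0.0784 + 0.0004 = 0.3826
B_2 = 1 / 0.3826 = 2.6137
Σp_1ᵢ² = 0.02² + 0.25² + 0.14² + 0.13² + 0.46² = 0.0004 + 0.0625 + 0.0196 + 0.0169 + 0.2116 = 0.3110
B_1 = 1 / 0.3110 = 3.2154
Highest B → broadest niche (most generalist): species 1 (B = 3.22).

species 1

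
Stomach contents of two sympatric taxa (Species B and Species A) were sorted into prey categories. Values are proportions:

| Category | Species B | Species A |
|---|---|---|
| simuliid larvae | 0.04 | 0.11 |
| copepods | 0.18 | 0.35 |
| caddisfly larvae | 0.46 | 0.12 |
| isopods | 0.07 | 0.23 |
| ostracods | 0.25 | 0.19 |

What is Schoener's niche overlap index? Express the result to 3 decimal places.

Σ|p₁ᵢ − p₂ᵢ| = 0.07 + 0.17 + 0.34 + 0.16 + 0.06 = 0.80
D = 1 − ½ × 0.80 = 1 − 0.400 = 0.60000

0.600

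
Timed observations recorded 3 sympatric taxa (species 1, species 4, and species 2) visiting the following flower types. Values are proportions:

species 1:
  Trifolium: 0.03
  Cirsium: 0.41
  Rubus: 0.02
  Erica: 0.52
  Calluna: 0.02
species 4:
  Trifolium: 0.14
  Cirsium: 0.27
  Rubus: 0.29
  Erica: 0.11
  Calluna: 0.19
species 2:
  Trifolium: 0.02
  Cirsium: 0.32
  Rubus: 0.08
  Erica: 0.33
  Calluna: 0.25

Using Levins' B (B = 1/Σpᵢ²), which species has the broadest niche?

Σp_1ᵢ² = 0.03² + 0.41² + 0.02² + 0.52² + 0.02² = 0.0009 + 0.1681 + 0.0004 + 0.2704 + 0.0004 = 0.4402
B_1 = 1 / 0.4402 = 2.2717
Σp_4ᵢ² = 0.14² + 0.27² + 0.29² + 0.11² + 0.19² = 0.0196 + 0.0729 + 0.0841 + 0.0121 + 0.0361 = 0.2248
B_4 = 1 / 0.2248 = 4.4484
Σp_2ᵢ² = 0.02² + 0.32² + 0.08² + 0.33² + 0.25² = 0.0004 + 0.1024 + 0.0064 + 0.1089 + 0.0625 = 0.2806
B_2 = 1 / 0.2806 = 3.5638
Highest B → broadest niche (most generalist): species 4 (B = 4.45).

species 4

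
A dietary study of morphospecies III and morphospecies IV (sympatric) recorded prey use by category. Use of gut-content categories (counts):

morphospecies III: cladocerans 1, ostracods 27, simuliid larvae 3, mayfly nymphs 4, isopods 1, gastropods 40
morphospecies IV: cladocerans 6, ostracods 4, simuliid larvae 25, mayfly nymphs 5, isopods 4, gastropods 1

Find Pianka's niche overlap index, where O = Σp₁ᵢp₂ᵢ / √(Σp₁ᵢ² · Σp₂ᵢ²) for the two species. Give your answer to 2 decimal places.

Proportions for morphospecies III (n=76): 1/76=0.0132, 27/76=0.3553, 3/76=0.0395, 4/76=0.0526, 1/76=0.0132, 40/76=0.5263
Proportions for morphospecies IV (n=45): 6/45=0.1333, 4/45=0.0889, 25/45=0.5556, 5/45=0.1111, 4/45=0.0889, 1/45=0.0222
Σ p₁ᵢp₂ᵢ = 0.001760 + 0.031586 + 0.021946 + 0.005844 + 0.001173 + 0.011684 = 0.073993
Σp_1ᵢ² = 0.0132² + 0.3553² + 0.0395² + 0.0526² + 0.0132² + 0.5263² = 0.000174 + 0.126238 + 0.001560 + 0.002767 + 0.000174 + 0.276992 = 0.407905
Σp_2ᵢ² = 0.1333² + 0.0889² + 0.5556² + 0.1111² + 0.0889² + 0.0222² = 0.017769 + 0.007903 + 0.308691 + 0.012343 + 0.007903 + 0.000493 = 0.355102
O = 0.073993 / √(0.407905 × 0.355102) = 0.073993 / 0.3805889 = 0.1944

0.19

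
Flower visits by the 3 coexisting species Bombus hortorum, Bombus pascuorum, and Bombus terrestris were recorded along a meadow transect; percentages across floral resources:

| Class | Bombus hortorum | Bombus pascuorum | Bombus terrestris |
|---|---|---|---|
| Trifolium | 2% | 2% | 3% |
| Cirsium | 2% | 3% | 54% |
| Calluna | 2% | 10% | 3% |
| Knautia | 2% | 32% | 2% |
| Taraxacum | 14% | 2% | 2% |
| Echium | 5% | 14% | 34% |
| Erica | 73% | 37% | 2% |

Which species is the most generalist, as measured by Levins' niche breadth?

Convert percentages to proportions (divide by 100).
Σp_hortᵢ² = 0.02² + 0.02² + 0.02² + 0.02² + 0.14² + 0.05² + 0.73² = 0.0004 + 0.0004 + 0.0004 + 0.0004 + 0.0196 + 0.0025 + 0.5329 = 0.5566
B_hort = 1 / 0.5566 = 1.7966
Σp_pascᵢ² = 0.02² + 0.03² + 0.10² + 0.32² + 0.02² + 0.14² + 0.37² = 0.0004 + 0.0009 + 0.0100 + 0.1024 + 0.0004 + 0.0196 + 0.1369 = 0.2706
B_pasc = 1 / 0.2706 = 3.6955
Σp_terrᵢ² = 0.03² + 0.54² + 0.03² + 0.02² + 0.02² + 0.34² + 0.02² = 0.0009 + 0.2916 + 0.0009 + 0.0004 + 0.0004 + 0.1156 + 0.0004 = 0.4102
B_terr = 1 / 0.4102 = 2.4378
Highest B → broadest niche (most generalist): Bombus pascuorum (B = 3.70).

Bombus pascuorum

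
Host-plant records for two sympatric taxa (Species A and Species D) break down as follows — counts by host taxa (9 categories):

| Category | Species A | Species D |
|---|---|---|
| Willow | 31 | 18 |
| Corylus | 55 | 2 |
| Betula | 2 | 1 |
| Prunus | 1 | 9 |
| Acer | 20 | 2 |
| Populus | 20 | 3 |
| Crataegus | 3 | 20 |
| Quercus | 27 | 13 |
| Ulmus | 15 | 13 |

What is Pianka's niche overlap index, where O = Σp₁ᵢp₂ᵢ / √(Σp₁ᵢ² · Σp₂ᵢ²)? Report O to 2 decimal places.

0.54

Proportions for Species A (n=174): 31/174=0.1782, 55/174=0.3161, 2/174=0.0115, 1/174=0.0057, 20/174=0.1149, 20/174=0.1149, 3/174=0.0172, 27/174=0.1552, 15/174=0.0862
Proportions for Species D (n=81): 18/81=0.2222, 2/81=0.0247, 1/81=0.0123, 9/81=0.1111, 2/81=0.0247, 3/81=0.0370, 20/81=0.2469, 13/81=0.1605, 13/81=0.1605
Σ p₁ᵢp₂ᵢ = 0.039596 + 0.007808 + 0.000141 + 0.000633 + 0.002838 + 0.004251 + 0.004247 + 0.024910 + 0.013835 = 0.098259
Σp_1ᵢ² = 0.1782² + 0.3161² + 0.0115² + 0.0057² + 0.1149² + 0.1149² + 0.0172² + 0.1552² + 0.0862² = 0.031755 + 0.099919 + 0.000132 + 0.000032 + 0.013202 + 0.013202 + 0.000296 + 0.024087 + 0.007430 = 0.190055
Σp_2ᵢ² = 0.2222² + 0.0247² + 0.0123² + 0.1111² + 0.0247² + 0.0370² + 0.2469² + 0.1605² + 0.1605² = 0.049373 + 0.000610 + 0.000151 + 0.012343 + 0.000610 + 0.001369 + 0.060960 + 0.025760 + 0.025760 = 0.176936
O = 0.098259 / √(0.190055 × 0.176936) = 0.098259 / 0.1833782 = 0.5358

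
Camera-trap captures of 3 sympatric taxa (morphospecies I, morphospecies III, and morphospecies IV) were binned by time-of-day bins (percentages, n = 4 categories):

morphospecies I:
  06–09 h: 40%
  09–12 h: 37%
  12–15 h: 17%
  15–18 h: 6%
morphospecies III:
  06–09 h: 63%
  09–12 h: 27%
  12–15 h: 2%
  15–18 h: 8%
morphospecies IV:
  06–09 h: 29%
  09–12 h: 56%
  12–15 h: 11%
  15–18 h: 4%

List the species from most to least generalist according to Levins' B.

morphospecies I > morphospecies IV > morphospecies III

Convert percentages to proportions (divide by 100).
Σp_Iᵢ² = 0.40² + 0.37² + 0.17² + 0.06² = 0.1600 + 0.1369 + 0.0289 + 0.0036 = 0.3294
B_I = 1 / 0.3294 = 3.0358
Σp_IIIᵢ² = 0.63² + 0.27² + 0.02² + 0.08² = 0.3969 + 0.0729 + 0.0004 + 0.0064 = 0.4766
B_III = 1 / 0.4766 = 2.0982
Σp_IVᵢ² = 0.29² + 0.56² + 0.11² + 0.04² = 0.0841 + 0.3136 + 0.0121 + 0.0016 = 0.4114
B_IV = 1 / 0.4114 = 2.4307
Ranking by B (broadest → narrowest): morphospecies I (3.04) > morphospecies IV (2.43) > morphospecies III (2.10)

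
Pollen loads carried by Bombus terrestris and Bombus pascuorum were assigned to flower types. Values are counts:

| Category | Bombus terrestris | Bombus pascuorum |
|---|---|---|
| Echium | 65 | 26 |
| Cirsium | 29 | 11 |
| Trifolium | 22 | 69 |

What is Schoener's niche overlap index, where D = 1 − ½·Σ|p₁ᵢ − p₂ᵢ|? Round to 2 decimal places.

Proportions for Bombus terrestris (n=116): 65/116=0.5603, 29/116=0.2500, 22/116=0.1897
Proportions for Bombus pascuorum (n=106): 26/106=0.2453, 11/106=0.1038, 69/106=0.6509
Σ|p₁ᵢ − p₂ᵢ| = 0.3150 + 0.1462 + 0.4612 = 0.9224
D = 1 − ½ × 0.9224 = 1 − 0.46120 = 0.53880

0.54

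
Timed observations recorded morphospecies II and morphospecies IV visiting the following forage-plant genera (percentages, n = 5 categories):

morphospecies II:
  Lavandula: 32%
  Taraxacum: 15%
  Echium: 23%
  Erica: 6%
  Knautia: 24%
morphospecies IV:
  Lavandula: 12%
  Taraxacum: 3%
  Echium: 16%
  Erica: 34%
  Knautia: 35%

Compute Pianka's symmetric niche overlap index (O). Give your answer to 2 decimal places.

0.71

Convert percentages to proportions (divide by 100).
Σ p₁ᵢp₂ᵢ = 0.0384 + 0.0045 + 0.0368 + 0.0204 + 0.0840 = 0.1841
Σp_1ᵢ² = 0.32² + 0.15² + 0.23² + 0.06² + 0.24² = 0.1024 + 0.0225 + 0.0529 + 0.0036 + 0.0576 = 0.2390
Σp_2ᵢ² = 0.12² + 0.03² + 0.16² + 0.34² + 0.35² = 0.0144 + 0.0009 + 0.0256 + 0.1156 + 0.1225 = 0.2790
O = 0.1841 / √(0.2390 × 0.2790) = 0.1841 / 0.25823 = 0.7129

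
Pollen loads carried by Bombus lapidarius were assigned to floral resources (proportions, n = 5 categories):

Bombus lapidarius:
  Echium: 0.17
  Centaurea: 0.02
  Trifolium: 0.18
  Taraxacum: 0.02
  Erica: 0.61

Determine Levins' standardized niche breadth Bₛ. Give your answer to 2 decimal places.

0.33

Σpᵢ² = 0.17² + 0.02² + 0.18² + 0.02² + 0.61² = 0.0289 + 0.0004 + 0.0324 + 0.0004 + 0.3721 = 0.4342
B = 1 / 0.4342 = 2.3031
Bₛ = (B − 1)/(n − 1) = (2.3031 − 1)/(5 − 1) = 1.3031/4 = 0.3258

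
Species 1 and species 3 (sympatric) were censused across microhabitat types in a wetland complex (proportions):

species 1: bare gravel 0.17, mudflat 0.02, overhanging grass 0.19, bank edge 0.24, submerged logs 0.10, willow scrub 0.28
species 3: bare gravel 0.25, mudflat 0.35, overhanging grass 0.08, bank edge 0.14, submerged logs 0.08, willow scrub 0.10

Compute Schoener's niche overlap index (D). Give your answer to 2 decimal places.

0.59

Σ|p₁ᵢ − p₂ᵢ| = 0.08 + 0.33 + 0.11 + 0.10 + 0.02 + 0.18 = 0.82
D = 1 − ½ × 0.82 = 1 − 0.410 = 0.5900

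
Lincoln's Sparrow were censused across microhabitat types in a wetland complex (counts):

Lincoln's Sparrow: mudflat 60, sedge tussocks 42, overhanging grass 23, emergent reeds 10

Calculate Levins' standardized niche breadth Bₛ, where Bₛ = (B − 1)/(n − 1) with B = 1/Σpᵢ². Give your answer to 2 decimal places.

0.68

Proportions for Lincoln's Sparrow (n=135): 60/135=0.4444, 42/135=0.3111, 23/135=0.1704, 10/135=0.0741
Σpᵢ² = 0.4444² + 0.3111² + 0.1704² + 0.0741² = 0.197491 + 0.096783 + 0.029036 + 0.005491 = 0.328801
B = 1 / 0.328801 = 3.0414
Bₛ = (B − 1)/(n − 1) = (3.0414 − 1)/(4 − 1) = 2.0414/3 = 0.6805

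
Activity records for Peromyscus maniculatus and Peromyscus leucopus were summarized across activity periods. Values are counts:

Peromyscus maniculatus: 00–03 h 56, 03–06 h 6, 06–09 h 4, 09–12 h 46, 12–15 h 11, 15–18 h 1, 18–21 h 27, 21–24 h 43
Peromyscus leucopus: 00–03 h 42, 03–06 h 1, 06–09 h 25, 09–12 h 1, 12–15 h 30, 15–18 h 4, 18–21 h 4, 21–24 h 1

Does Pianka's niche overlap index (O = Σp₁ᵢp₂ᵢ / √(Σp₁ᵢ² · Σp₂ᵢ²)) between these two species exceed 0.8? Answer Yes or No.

No

Proportions for Peromyscus maniculatus (n=194): 56/194=0.2887, 6/194=0.0309, 4/194=0.0206, 46/194=0.2371, 11/194=0.0567, 1/194=0.0052, 27/194=0.1392, 43/194=0.2216
Proportions for Peromyscus leucopus (n=108): 42/108=0.3889, 1/108=0.0093, 25/108=0.2315, 1/108=0.0093, 30/108=0.2778, 4/108=0.0370, 4/108=0.0370, 1/108=0.0093
Σ p₁ᵢp₂ᵢ = 0.112275 + 0.000287 + 0.004769 + 0.002205 + 0.015751 + 0.000192 + 0.005150 + 0.002061 = 0.142690
Σp_1ᵢ² = 0.2887² + 0.0309² + 0.0206² + 0.2371² + 0.0567² + 0.0052² + 0.1392² + 0.2216² = 0.083348 + 0.000955 + 0.000424 + 0.056216 + 0.003215 + 0.000027 + 0.019377 + 0.049107 = 0.212669
Σp_2ᵢ² = 0.3889² + 0.0093² + 0.2315² + 0.0093² + 0.2778² + 0.0370² + 0.0370² + 0.0093² = 0.151243 + 0.000086 + 0.053592 + 0.000086 + 0.077173 + 0.001369 + 0.001369 + 0.000086 = 0.285004
O = 0.142690 / √(0.212669 × 0.285004) = 0.142690 / 0.2461941 = 0.5796
O = 0.5796 < 0.8 → No.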